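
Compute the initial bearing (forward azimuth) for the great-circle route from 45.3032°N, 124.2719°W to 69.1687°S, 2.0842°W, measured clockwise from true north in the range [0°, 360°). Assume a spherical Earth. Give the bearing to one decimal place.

150.1°

Δλ = -2.0842 − -124.2719 = 122.1877°.
θ = atan2( sin Δλ · cos φ₂ , cos φ₁ · sin φ₂ − sin φ₁ · cos φ₂ · cos Δλ )
  = atan2(0.30096, -0.52272) = 150.068° → normalised to [0°, 360°): 150.068°.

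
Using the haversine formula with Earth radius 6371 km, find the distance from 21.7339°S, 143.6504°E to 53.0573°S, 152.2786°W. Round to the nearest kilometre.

6373 km

Δλ = -152.2786 − 143.6504 = -295.9290°; wrapped into (−180°, 180°]: 64.0710°.
Δφ = -53.0573 − -21.7339 = -31.3234°.
a = sin²(Δφ/2) + cos φ₁ · cos φ₂ · sin²(Δλ/2) = 0.229964.
c = 2·atan2(√a, √(1−a)) = 1.00027 rad → d = 6371·c ≈ 6372.75 km.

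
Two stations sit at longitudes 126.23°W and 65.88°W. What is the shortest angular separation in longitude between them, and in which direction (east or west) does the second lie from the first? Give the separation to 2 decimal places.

60.35° east

Raw difference: -65.88 − -126.23 = 60.35°.
Normalise into (−180°, 180°]: 60.35° stays 60.35°.
Positive ⇒ the second point lies to the east; separation 60.35°.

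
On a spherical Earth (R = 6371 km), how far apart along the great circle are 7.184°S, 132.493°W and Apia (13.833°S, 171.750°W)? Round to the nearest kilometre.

Δλ = -171.750 − -132.493 = -39.257°.
Δφ = -13.833 − -7.184 = -6.649°.
a = sin²(Δφ/2) + cos φ₁ · cos φ₂ · sin²(Δλ/2) = 0.112072.
c = 2·atan2(√a, √(1−a)) = 0.68273 rad → d = 6371·c ≈ 4349.65 km.

4350 km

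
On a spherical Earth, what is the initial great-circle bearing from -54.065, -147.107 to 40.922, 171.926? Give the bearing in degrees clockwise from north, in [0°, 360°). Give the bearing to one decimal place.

329.7°

Δλ = 171.926 − -147.107 = 319.033°; wrapped into (−180°, 180°]: -40.967°.
θ = atan2( sin Δλ · cos φ₂ , cos φ₁ · sin φ₂ − sin φ₁ · cos φ₂ · cos Δλ )
  = atan2(-0.49539, 0.84638) = -30.341° → normalised to [0°, 360°): 329.659°.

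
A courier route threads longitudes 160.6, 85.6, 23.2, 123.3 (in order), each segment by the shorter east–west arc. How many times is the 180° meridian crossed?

0

Leg 1: +160.6° → +85.6°, shortest Δλ = -75.0° (west) — does not cross 180°.
Leg 2: +85.6° → +23.2°, shortest Δλ = -62.4° (west) — does not cross 180°.
Leg 3: +23.2° → +123.3°, shortest Δλ = 100.1° (east) — does not cross 180°.
Total crossings: 0.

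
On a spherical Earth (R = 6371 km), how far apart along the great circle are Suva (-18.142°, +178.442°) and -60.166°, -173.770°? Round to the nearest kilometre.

Δλ = -173.770 − 178.442 = -352.212°; wrapped into (−180°, 180°]: 7.788°.
Δφ = -60.166 − -18.142 = -42.024°.
a = sin²(Δφ/2) + cos φ₁ · cos φ₂ · sin²(Δλ/2) = 0.130748.
c = 2·atan2(√a, √(1−a)) = 0.73995 rad → d = 6371·c ≈ 4714.21 km.

4714 km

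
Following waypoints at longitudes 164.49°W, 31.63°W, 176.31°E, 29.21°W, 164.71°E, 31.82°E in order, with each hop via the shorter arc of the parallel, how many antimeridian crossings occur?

Leg 1: -164.49° → -31.63°, shortest Δλ = 132.86° (east) — does not cross 180°.
Leg 2: -31.63° → +176.31°, shortest Δλ = -152.06° (west) — crosses 180°.
Leg 3: +176.31° → -29.21°, shortest Δλ = 154.48° (east) — crosses 180°.
Leg 4: -29.21° → +164.71°, shortest Δλ = -166.08° (west) — crosses 180°.
Leg 5: +164.71° → +31.82°, shortest Δλ = -132.89° (west) — does not cross 180°.
Total crossings: 3.

3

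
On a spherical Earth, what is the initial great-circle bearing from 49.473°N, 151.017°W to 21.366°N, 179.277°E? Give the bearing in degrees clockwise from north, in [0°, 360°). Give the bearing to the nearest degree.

231°

Δλ = 179.277 − -151.017 = 330.294°; wrapped into (−180°, 180°]: -29.706°.
θ = atan2( sin Δλ · cos φ₂ , cos φ₁ · sin φ₂ − sin φ₁ · cos φ₂ · cos Δλ )
  = atan2(-0.46149, -0.37809) = -129.327° → normalised to [0°, 360°): 230.673°.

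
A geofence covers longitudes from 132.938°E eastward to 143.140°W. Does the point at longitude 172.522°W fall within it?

Yes

Band width going east from +132.938° to -143.140°: ((-143.140 − 132.938) mod 360) = 83.922°.
Offset of -172.522° east of the west edge: ((-172.522 − 132.938) mod 360) = 54.540°.
54.540° ≤ 83.922° ⇒ inside.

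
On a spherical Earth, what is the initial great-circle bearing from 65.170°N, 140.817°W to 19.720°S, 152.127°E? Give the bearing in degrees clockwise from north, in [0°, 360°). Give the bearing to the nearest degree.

Δλ = 152.127 − -140.817 = 292.944°; wrapped into (−180°, 180°]: -67.056°.
θ = atan2( sin Δλ · cos φ₂ , cos φ₁ · sin φ₂ − sin φ₁ · cos φ₂ · cos Δλ )
  = atan2(-0.86688, -0.47474) = -118.707° → normalised to [0°, 360°): 241.293°.

241°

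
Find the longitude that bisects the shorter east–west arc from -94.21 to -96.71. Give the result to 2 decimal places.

Signed shortest Δλ from -94.21° to -96.71° is -2.50°.
Midpoint longitude = -94.21° + (-2.50°)/2 = -94.21° − 1.25° = -95.46°.

-95.46°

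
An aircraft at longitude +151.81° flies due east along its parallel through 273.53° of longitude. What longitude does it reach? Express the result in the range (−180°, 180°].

Start at +151.81°; shift +273.53° → +425.34°.
+425.34° lies outside (−180°, 180°]; subtract 360° → +65.34°.

+65.34°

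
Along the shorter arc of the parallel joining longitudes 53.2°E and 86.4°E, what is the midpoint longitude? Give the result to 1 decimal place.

69.8°E

Signed shortest Δλ from +53.2° to +86.4° is +33.2°.
Midpoint longitude = +53.2° + (+33.2°)/2 = +53.2° + 16.6° = +69.8°.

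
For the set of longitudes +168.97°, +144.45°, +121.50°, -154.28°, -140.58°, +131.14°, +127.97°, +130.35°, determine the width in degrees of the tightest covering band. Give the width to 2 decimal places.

Sort the longitudes: -154.28°, -140.58°, +121.50°, +127.97°, +130.35°, +131.14°, +144.45°, +168.97°.
Eastward gaps between consecutive values (wrapping around): 13.70°, 262.08°, 6.47°, 2.38°, 0.79°, 13.31°, 24.52°, 36.75°.
Largest gap = 262.08° ⇒ minimal covering band is its complement: 360° − 262.08° = 97.92°.
Band runs from +121.50° eastward to -140.58°, crossing the antimeridian.

97.92°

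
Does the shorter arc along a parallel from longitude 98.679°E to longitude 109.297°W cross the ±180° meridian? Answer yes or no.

Yes

Naïve |-109.297 − 98.679| = 207.976° > 180°, so the shorter arc goes the other way round — across 180°.
Signed shortest Δλ = ((-109.297 − 98.679 + 180) mod 360) − 180 = 152.024°.
Going east by 152.024° from +98.679° passes through 180° before reaching -109.297°.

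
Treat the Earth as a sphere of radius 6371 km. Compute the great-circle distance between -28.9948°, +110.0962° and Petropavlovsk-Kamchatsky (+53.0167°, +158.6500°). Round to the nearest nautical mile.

5538 nmi

Δλ = 158.6500 − 110.0962 = 48.5538°.
Δφ = 53.0167 − -28.9948 = 82.0115°.
a = sin²(Δφ/2) + cos φ₁ · cos φ₂ · sin²(Δλ/2) = 0.519460.
c = 2·atan2(√a, √(1−a)) = 1.60973 rad → d = 6371·c ≈ 10255.56 km ≈ 5537.56 nmi.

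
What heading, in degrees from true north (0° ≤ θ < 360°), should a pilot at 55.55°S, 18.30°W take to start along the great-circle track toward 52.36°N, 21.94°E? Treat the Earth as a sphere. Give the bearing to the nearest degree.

25°

Δλ = 21.94 − -18.30 = 40.24°.
θ = atan2( sin Δλ · cos φ₂ , cos φ₁ · sin φ₂ − sin φ₁ · cos φ₂ · cos Δλ )
  = atan2(0.39451, 0.83236) = 25.359° → normalised to [0°, 360°): 25.359°.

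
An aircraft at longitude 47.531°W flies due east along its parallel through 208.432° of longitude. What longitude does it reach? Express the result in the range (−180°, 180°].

Start at -47.531°; shift +208.432° → +160.901°.
+160.901° already lies in (−180°, 180°].

160.901°E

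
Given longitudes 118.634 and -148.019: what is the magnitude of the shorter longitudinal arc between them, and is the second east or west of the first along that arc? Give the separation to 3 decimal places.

93.347° east

Raw difference: -148.019 − 118.634 = -266.653°.
Normalise into (−180°, 180°]: -266.653° + 360° = 93.347°.
Positive ⇒ the second point lies to the east; separation 93.347°.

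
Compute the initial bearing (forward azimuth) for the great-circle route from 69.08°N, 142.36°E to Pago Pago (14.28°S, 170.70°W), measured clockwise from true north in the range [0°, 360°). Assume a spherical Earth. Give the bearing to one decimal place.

Δλ = -170.70 − 142.36 = -313.06°; wrapped into (−180°, 180°]: 46.94°.
θ = atan2( sin Δλ · cos φ₂ , cos φ₁ · sin φ₂ − sin φ₁ · cos φ₂ · cos Δλ )
  = atan2(0.70806, -0.70612) = 134.921° → normalised to [0°, 360°): 134.921°.

134.9°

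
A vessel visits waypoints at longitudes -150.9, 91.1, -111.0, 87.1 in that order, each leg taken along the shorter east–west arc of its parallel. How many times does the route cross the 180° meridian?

Leg 1: -150.9° → +91.1°, shortest Δλ = -118.0° (west) — crosses 180°.
Leg 2: +91.1° → -111.0°, shortest Δλ = 157.9° (east) — crosses 180°.
Leg 3: -111.0° → +87.1°, shortest Δλ = -161.9° (west) — crosses 180°.
Total crossings: 3.

3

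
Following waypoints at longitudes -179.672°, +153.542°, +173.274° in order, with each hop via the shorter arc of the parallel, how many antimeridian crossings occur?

Leg 1: -179.672° → +153.542°, shortest Δλ = -26.786° (west) — crosses 180°.
Leg 2: +153.542° → +173.274°, shortest Δλ = 19.732° (east) — does not cross 180°.
Total crossings: 1.

1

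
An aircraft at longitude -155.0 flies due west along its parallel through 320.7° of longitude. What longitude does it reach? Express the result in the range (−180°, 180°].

Start at -155.0°; shift −320.7° → -475.7°.
-475.7° lies outside (−180°, 180°]; add 360° → -115.7°.

-115.7°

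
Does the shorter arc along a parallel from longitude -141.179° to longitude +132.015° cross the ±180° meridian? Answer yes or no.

Naïve |132.015 − -141.179| = 273.194° > 180°, so the shorter arc goes the other way round — across 180°.
Signed shortest Δλ = ((132.015 − -141.179 + 180) mod 360) − 180 = -86.806°.
Going west by 86.806° from -141.179° passes through 180° before reaching +132.015°.

Yes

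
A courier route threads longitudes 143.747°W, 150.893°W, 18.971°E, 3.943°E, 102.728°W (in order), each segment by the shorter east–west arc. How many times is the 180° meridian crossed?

Leg 1: -143.747° → -150.893°, shortest Δλ = -7.146° (west) — does not cross 180°.
Leg 2: -150.893° → +18.971°, shortest Δλ = 169.864° (east) — does not cross 180°.
Leg 3: +18.971° → +3.943°, shortest Δλ = -15.028° (west) — does not cross 180°.
Leg 4: +3.943° → -102.728°, shortest Δλ = -106.671° (west) — does not cross 180°.
Total crossings: 0.

0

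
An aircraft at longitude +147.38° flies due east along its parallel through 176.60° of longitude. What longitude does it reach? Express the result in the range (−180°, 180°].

-36.02°

Start at +147.38°; shift +176.60° → +323.98°.
+323.98° lies outside (−180°, 180°]; subtract 360° → -36.02°.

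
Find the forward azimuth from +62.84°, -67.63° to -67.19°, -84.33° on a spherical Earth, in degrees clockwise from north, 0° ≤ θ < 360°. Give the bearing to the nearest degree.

188°

Δλ = -84.33 − -67.63 = -16.70°.
θ = atan2( sin Δλ · cos φ₂ , cos φ₁ · sin φ₂ − sin φ₁ · cos φ₂ · cos Δλ )
  = atan2(-0.11140, -0.75116) = -171.564° → normalised to [0°, 360°): 188.436°.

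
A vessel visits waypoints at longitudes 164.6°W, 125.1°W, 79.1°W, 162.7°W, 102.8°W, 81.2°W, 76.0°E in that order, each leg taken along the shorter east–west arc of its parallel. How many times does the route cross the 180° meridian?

Leg 1: -164.6° → -125.1°, shortest Δλ = 39.5° (east) — does not cross 180°.
Leg 2: -125.1° → -79.1°, shortest Δλ = 46.0° (east) — does not cross 180°.
Leg 3: -79.1° → -162.7°, shortest Δλ = -83.6° (west) — does not cross 180°.
Leg 4: -162.7° → -102.8°, shortest Δλ = 59.9° (east) — does not cross 180°.
Leg 5: -102.8° → -81.2°, shortest Δλ = 21.6° (east) — does not cross 180°.
Leg 6: -81.2° → +76.0°, shortest Δλ = 157.2° (east) — does not cross 180°.
Total crossings: 0.

0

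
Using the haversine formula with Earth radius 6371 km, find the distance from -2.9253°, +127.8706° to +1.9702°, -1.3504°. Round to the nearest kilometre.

Δλ = -1.3504 − 127.8706 = -129.2210°.
Δφ = 1.9702 − -2.9253 = 4.8955°.
a = sin²(Δφ/2) + cos φ₁ · cos φ₂ · sin²(Δλ/2) = 0.816435.
c = 2·atan2(√a, √(1−a)) = 2.25605 rad → d = 6371·c ≈ 14373.30 km.

14373 km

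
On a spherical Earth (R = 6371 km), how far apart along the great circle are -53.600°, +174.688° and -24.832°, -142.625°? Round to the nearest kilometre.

Δλ = -142.625 − 174.688 = -317.313°; wrapped into (−180°, 180°]: 42.687°.
Δφ = -24.832 − -53.600 = 28.768°.
a = sin²(Δφ/2) + cos φ₁ · cos φ₂ · sin²(Δλ/2) = 0.133052.
c = 2·atan2(√a, √(1−a)) = 0.74676 rad → d = 6371·c ≈ 4757.59 km.

4758 km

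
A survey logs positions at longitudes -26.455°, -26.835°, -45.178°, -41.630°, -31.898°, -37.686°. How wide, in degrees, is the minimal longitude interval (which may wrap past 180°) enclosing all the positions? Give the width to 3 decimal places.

Sort the longitudes: -45.178°, -41.630°, -37.686°, -31.898°, -26.835°, -26.455°.
Eastward gaps between consecutive values (wrapping around): 3.548°, 3.944°, 5.788°, 5.063°, 0.380°, 341.277°.
Largest gap = 341.277° ⇒ minimal covering band is its complement: 360° − 341.277° = 18.723°.
Band runs from -45.178° eastward to -26.455°.

18.723°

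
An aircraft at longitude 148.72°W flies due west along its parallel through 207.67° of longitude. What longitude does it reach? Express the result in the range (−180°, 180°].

3.61°E

Start at -148.72°; shift −207.67° → -356.39°.
-356.39° lies outside (−180°, 180°]; add 360° → +3.61°.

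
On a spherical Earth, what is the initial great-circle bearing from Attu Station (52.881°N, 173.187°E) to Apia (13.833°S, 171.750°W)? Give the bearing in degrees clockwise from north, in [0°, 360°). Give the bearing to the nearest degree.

164°

Δλ = -171.750 − 173.187 = -344.937°; wrapped into (−180°, 180°]: 15.063°.
θ = atan2( sin Δλ · cos φ₂ , cos φ₁ · sin φ₂ − sin φ₁ · cos φ₂ · cos Δλ )
  = atan2(0.25234, -0.89194) = 164.203° → normalised to [0°, 360°): 164.203°.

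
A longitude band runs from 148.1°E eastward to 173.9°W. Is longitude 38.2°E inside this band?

No

Band width going east from +148.1° to -173.9°: ((-173.9 − 148.1) mod 360) = 38.0°.
Offset of +38.2° east of the west edge: ((38.2 − 148.1) mod 360) = 250.1°.
250.1° > 38.0° ⇒ outside.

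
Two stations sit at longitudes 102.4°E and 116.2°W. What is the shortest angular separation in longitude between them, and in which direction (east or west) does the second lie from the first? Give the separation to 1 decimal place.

Raw difference: -116.2 − 102.4 = -218.6°.
Normalise into (−180°, 180°]: -218.6° + 360° = 141.4°.
Positive ⇒ the second point lies to the east; separation 141.4°.

141.4° east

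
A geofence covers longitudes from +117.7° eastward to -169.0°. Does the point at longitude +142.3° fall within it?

Band width going east from +117.7° to -169.0°: ((-169.0 − 117.7) mod 360) = 73.3°.
Offset of +142.3° east of the west edge: ((142.3 − 117.7) mod 360) = 24.6°.
24.6° ≤ 73.3° ⇒ inside.

Yes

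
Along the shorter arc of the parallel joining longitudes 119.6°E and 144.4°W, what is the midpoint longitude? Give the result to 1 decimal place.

167.6°E

Signed shortest Δλ from +119.6° to -144.4° is +96.0°.
Midpoint longitude = +119.6° + (+96.0°)/2 = +119.6° + 48.0° = +167.6°.
(The naïve average (+119.6 + -144.4)/2 = -12.4° is on the wrong side of the globe.)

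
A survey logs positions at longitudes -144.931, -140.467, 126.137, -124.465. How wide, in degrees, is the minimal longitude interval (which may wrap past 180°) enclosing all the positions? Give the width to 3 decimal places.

Sort the longitudes: -144.931°, -140.467°, -124.465°, +126.137°.
Eastward gaps between consecutive values (wrapping around): 4.464°, 16.002°, 250.602°, 88.932°.
Largest gap = 250.602° ⇒ minimal covering band is its complement: 360° − 250.602° = 109.398°.
Band runs from +126.137° eastward to -124.465°, crossing the antimeridian.

109.398°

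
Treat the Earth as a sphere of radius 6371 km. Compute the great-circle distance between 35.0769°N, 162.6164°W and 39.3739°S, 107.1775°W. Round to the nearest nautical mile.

5423 nmi

Δλ = -107.1775 − -162.6164 = 55.4389°.
Δφ = -39.3739 − 35.0769 = -74.4508°.
a = sin²(Δφ/2) + cos φ₁ · cos φ₂ · sin²(Δλ/2) = 0.502841.
c = 2·atan2(√a, √(1−a)) = 1.57648 rad → d = 6371·c ≈ 10043.74 km ≈ 5423.19 nmi.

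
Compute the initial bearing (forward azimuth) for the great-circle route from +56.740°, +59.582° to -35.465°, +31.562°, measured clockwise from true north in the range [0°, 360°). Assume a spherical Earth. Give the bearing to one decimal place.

202.6°

Δλ = 31.562 − 59.582 = -28.020°.
θ = atan2( sin Δλ · cos φ₂ , cos φ₁ · sin φ₂ − sin φ₁ · cos φ₂ · cos Δλ )
  = atan2(-0.38262, -0.91943) = -157.405° → normalised to [0°, 360°): 202.595°.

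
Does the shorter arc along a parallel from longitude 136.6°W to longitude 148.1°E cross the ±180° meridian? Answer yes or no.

Naïve |148.1 − -136.6| = 284.7° > 180°, so the shorter arc goes the other way round — across 180°.
Signed shortest Δλ = ((148.1 − -136.6 + 180) mod 360) − 180 = -75.3°.
Going west by 75.3° from -136.6° passes through 180° before reaching +148.1°.

Yes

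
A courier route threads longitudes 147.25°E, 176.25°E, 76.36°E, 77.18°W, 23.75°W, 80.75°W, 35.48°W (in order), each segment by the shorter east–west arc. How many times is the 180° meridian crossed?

Leg 1: +147.25° → +176.25°, shortest Δλ = 29.0° (east) — does not cross 180°.
Leg 2: +176.25° → +76.36°, shortest Δλ = -99.89° (west) — does not cross 180°.
Leg 3: +76.36° → -77.18°, shortest Δλ = -153.54° (west) — does not cross 180°.
Leg 4: -77.18° → -23.75°, shortest Δλ = 53.43° (east) — does not cross 180°.
Leg 5: -23.75° → -80.75°, shortest Δλ = -57.0° (west) — does not cross 180°.
Leg 6: -80.75° → -35.48°, shortest Δλ = 45.27° (east) — does not cross 180°.
Total crossings: 0.

0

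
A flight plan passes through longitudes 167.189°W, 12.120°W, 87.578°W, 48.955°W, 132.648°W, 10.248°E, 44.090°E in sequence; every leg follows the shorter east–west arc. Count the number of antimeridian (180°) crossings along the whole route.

Leg 1: -167.189° → -12.120°, shortest Δλ = 155.069° (east) — does not cross 180°.
Leg 2: -12.120° → -87.578°, shortest Δλ = -75.458° (west) — does not cross 180°.
Leg 3: -87.578° → -48.955°, shortest Δλ = 38.623° (east) — does not cross 180°.
Leg 4: -48.955° → -132.648°, shortest Δλ = -83.693° (west) — does not cross 180°.
Leg 5: -132.648° → +10.248°, shortest Δλ = 142.896° (east) — does not cross 180°.
Leg 6: +10.248° → +44.090°, shortest Δλ = 33.842° (east) — does not cross 180°.
Total crossings: 0.

0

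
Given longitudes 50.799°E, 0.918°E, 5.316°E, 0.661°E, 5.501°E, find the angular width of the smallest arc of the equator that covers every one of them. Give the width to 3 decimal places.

Sort the longitudes: +0.661°, +0.918°, +5.316°, +5.501°, +50.799°.
Eastward gaps between consecutive values (wrapping around): 0.257°, 4.398°, 0.185°, 45.298°, 309.862°.
Largest gap = 309.862° ⇒ minimal covering band is its complement: 360° − 309.862° = 50.138°.
Band runs from +0.661° eastward to +50.799°.

50.138°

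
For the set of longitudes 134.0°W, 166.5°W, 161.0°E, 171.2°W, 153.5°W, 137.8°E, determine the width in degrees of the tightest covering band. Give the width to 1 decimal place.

Sort the longitudes: -171.2°, -166.5°, -153.5°, -134.0°, +137.8°, +161.0°.
Eastward gaps between consecutive values (wrapping around): 4.7°, 13.0°, 19.5°, 271.8°, 23.2°, 27.8°.
Largest gap = 271.8° ⇒ minimal covering band is its complement: 360° − 271.8° = 88.2°.
Band runs from +137.8° eastward to -134.0°, crossing the antimeridian.

88.2°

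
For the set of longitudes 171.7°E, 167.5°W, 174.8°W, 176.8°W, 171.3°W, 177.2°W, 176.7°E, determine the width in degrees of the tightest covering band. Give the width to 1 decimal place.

Sort the longitudes: -177.2°, -176.8°, -174.8°, -171.3°, -167.5°, +171.7°, +176.7°.
Eastward gaps between consecutive values (wrapping around): 0.4°, 2.0°, 3.5°, 3.8°, 339.2°, 5.0°, 6.1°.
Largest gap = 339.2° ⇒ minimal covering band is its complement: 360° − 339.2° = 20.8°.
Band runs from +171.7° eastward to -167.5°, crossing the antimeridian.

20.8°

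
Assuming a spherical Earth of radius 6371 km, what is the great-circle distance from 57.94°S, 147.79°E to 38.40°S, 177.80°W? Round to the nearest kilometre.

3290 km

Δλ = -177.80 − 147.79 = -325.59°; wrapped into (−180°, 180°]: 34.41°.
Δφ = -38.40 − -57.94 = 19.54°.
a = sin²(Δφ/2) + cos φ₁ · cos φ₂ · sin²(Δλ/2) = 0.065192.
c = 2·atan2(√a, √(1−a)) = 0.51637 rad → d = 6371·c ≈ 3289.81 km.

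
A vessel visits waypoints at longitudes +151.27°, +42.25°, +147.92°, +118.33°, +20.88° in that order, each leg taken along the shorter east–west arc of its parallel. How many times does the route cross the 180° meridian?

0

Leg 1: +151.27° → +42.25°, shortest Δλ = -109.02° (west) — does not cross 180°.
Leg 2: +42.25° → +147.92°, shortest Δλ = 105.67° (east) — does not cross 180°.
Leg 3: +147.92° → +118.33°, shortest Δλ = -29.59° (west) — does not cross 180°.
Leg 4: +118.33° → +20.88°, shortest Δλ = -97.45° (west) — does not cross 180°.
Total crossings: 0.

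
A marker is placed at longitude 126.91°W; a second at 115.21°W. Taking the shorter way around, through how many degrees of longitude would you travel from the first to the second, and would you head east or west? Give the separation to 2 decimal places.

Raw difference: -115.21 − -126.91 = 11.7°.
Normalise into (−180°, 180°]: 11.7° stays 11.7°.
Positive ⇒ the second point lies to the east; separation 11.70°.

11.70° east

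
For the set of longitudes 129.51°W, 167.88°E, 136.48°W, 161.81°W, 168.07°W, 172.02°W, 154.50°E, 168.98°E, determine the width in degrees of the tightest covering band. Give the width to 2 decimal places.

Sort the longitudes: -172.02°, -168.07°, -161.81°, -136.48°, -129.51°, +154.50°, +167.88°, +168.98°.
Eastward gaps between consecutive values (wrapping around): 3.95°, 6.26°, 25.33°, 6.97°, 284.01°, 13.38°, 1.10°, 19.00°.
Largest gap = 284.01° ⇒ minimal covering band is its complement: 360° − 284.01° = 75.99°.
Band runs from +154.50° eastward to -129.51°, crossing the antimeridian.

75.99°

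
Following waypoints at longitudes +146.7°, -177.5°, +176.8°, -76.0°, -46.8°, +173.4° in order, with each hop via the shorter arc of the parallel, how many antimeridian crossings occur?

4

Leg 1: +146.7° → -177.5°, shortest Δλ = 35.8° (east) — crosses 180°.
Leg 2: -177.5° → +176.8°, shortest Δλ = -5.7° (west) — crosses 180°.
Leg 3: +176.8° → -76.0°, shortest Δλ = 107.2° (east) — crosses 180°.
Leg 4: -76.0° → -46.8°, shortest Δλ = 29.2° (east) — does not cross 180°.
Leg 5: -46.8° → +173.4°, shortest Δλ = -139.8° (west) — crosses 180°.
Total crossings: 4.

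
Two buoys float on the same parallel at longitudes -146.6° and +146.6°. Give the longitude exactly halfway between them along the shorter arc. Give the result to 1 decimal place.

+180.0°

Signed shortest Δλ from -146.6° to +146.6° is -66.8°.
Midpoint longitude = -146.6° + (-66.8°)/2 = -146.6° − 33.4° = -180.0°.
Normalise into (−180°, 180°]: +180.0°.
(The naïve average (-146.6 + +146.6)/2 = 0.0° is on the wrong side of the globe.)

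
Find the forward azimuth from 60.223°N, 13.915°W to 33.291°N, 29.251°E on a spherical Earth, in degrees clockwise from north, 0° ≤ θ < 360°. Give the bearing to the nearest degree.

114°

Δλ = 29.251 − -13.915 = 43.166°.
θ = atan2( sin Δλ · cos φ₂ , cos φ₁ · sin φ₂ − sin φ₁ · cos φ₂ · cos Δλ )
  = atan2(0.57185, -0.25659) = 114.166° → normalised to [0°, 360°): 114.166°.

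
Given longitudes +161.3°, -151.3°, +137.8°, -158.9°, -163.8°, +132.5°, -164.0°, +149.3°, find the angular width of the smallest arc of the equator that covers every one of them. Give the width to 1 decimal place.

Sort the longitudes: -164.0°, -163.8°, -158.9°, -151.3°, +132.5°, +137.8°, +149.3°, +161.3°.
Eastward gaps between consecutive values (wrapping around): 0.2°, 4.9°, 7.6°, 283.8°, 5.3°, 11.5°, 12.0°, 34.7°.
Largest gap = 283.8° ⇒ minimal covering band is its complement: 360° − 283.8° = 76.2°.
Band runs from +132.5° eastward to -151.3°, crossing the antimeridian.

76.2°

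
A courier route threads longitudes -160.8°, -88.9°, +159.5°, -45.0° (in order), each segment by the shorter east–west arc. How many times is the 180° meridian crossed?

Leg 1: -160.8° → -88.9°, shortest Δλ = 71.9° (east) — does not cross 180°.
Leg 2: -88.9° → +159.5°, shortest Δλ = -111.6° (west) — crosses 180°.
Leg 3: +159.5° → -45.0°, shortest Δλ = 155.5° (east) — crosses 180°.
Total crossings: 2.

2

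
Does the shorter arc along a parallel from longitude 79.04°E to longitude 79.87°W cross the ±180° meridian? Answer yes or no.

Signed shortest Δλ = ((-79.87 − 79.04 + 180) mod 360) − 180 = -158.91°.
Going west by 158.91° from +79.04° reaches -79.87° without touching 180°.

No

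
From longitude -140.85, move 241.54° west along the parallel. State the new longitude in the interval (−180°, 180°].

Start at -140.85°; shift −241.54° → -382.39°.
-382.39° lies outside (−180°, 180°]; add 360° → -22.39°.

-22.39°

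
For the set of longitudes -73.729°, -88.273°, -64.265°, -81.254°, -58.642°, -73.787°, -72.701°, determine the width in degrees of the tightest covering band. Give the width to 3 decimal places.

Sort the longitudes: -88.273°, -81.254°, -73.787°, -73.729°, -72.701°, -64.265°, -58.642°.
Eastward gaps between consecutive values (wrapping around): 7.019°, 7.467°, 0.058°, 1.028°, 8.436°, 5.623°, 330.369°.
Largest gap = 330.369° ⇒ minimal covering band is its complement: 360° − 330.369° = 29.631°.
Band runs from -88.273° eastward to -58.642°.

29.631°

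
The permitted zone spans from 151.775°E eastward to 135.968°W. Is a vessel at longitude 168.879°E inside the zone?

Yes

Band width going east from +151.775° to -135.968°: ((-135.968 − 151.775) mod 360) = 72.257°.
Offset of +168.879° east of the west edge: ((168.879 − 151.775) mod 360) = 17.104°.
17.104° ≤ 72.257° ⇒ inside.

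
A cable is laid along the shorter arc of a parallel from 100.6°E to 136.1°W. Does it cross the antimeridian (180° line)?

Yes

Naïve |-136.1 − 100.6| = 236.7° > 180°, so the shorter arc goes the other way round — across 180°.
Signed shortest Δλ = ((-136.1 − 100.6 + 180) mod 360) − 180 = 123.3°.
Going east by 123.3° from +100.6° passes through 180° before reaching -136.1°.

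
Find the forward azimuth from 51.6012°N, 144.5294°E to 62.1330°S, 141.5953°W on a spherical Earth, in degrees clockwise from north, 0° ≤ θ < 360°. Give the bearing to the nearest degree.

Δλ = -141.5953 − 144.5294 = -286.1247°; wrapped into (−180°, 180°]: 73.8753°.
θ = atan2( sin Δλ · cos φ₂ , cos φ₁ · sin φ₂ − sin φ₁ · cos φ₂ · cos Δλ )
  = atan2(0.44903, -0.65084) = 145.397° → normalised to [0°, 360°): 145.397°.

145°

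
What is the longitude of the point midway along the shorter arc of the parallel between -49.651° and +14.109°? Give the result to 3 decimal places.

-17.771°

Signed shortest Δλ from -49.651° to +14.109° is +63.760°.
Midpoint longitude = -49.651° + (+63.760°)/2 = -49.651° + 31.880° = -17.771°.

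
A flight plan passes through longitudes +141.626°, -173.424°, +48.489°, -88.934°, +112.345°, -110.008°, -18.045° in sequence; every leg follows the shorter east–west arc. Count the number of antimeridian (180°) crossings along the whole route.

Leg 1: +141.626° → -173.424°, shortest Δλ = 44.95° (east) — crosses 180°.
Leg 2: -173.424° → +48.489°, shortest Δλ = -138.087° (west) — crosses 180°.
Leg 3: +48.489° → -88.934°, shortest Δλ = -137.423° (west) — does not cross 180°.
Leg 4: -88.934° → +112.345°, shortest Δλ = -158.721° (west) — crosses 180°.
Leg 5: +112.345° → -110.008°, shortest Δλ = 137.647° (east) — crosses 180°.
Leg 6: -110.008° → -18.045°, shortest Δλ = 91.963° (east) — does not cross 180°.
Total crossings: 4.

4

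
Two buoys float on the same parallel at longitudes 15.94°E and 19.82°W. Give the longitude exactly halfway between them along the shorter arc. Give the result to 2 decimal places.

Signed shortest Δλ from +15.94° to -19.82° is -35.76°.
Midpoint longitude = +15.94° + (-35.76°)/2 = +15.94° − 17.88° = -1.94°.

1.94°W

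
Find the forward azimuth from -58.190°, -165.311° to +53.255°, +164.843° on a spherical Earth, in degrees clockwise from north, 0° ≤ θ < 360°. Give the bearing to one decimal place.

Δλ = 164.843 − -165.311 = 330.154°; wrapped into (−180°, 180°]: -29.846°.
θ = atan2( sin Δλ · cos φ₂ , cos φ₁ · sin φ₂ − sin φ₁ · cos φ₂ · cos Δλ )
  = atan2(-0.29773, 0.86334) = -19.027° → normalised to [0°, 360°): 340.973°.

341.0°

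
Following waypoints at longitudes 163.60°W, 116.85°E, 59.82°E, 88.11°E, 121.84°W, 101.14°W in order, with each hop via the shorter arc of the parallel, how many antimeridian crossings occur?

Leg 1: -163.60° → +116.85°, shortest Δλ = -79.55° (west) — crosses 180°.
Leg 2: +116.85° → +59.82°, shortest Δλ = -57.03° (west) — does not cross 180°.
Leg 3: +59.82° → +88.11°, shortest Δλ = 28.29° (east) — does not cross 180°.
Leg 4: +88.11° → -121.84°, shortest Δλ = 150.05° (east) — crosses 180°.
Leg 5: -121.84° → -101.14°, shortest Δλ = 20.7° (east) — does not cross 180°.
Total crossings: 2.

2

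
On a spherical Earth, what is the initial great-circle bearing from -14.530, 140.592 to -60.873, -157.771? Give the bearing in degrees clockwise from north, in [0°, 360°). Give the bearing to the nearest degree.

151°

Δλ = -157.771 − 140.592 = -298.363°; wrapped into (−180°, 180°]: 61.637°.
θ = atan2( sin Δλ · cos φ₂ , cos φ₁ · sin φ₂ − sin φ₁ · cos φ₂ · cos Δλ )
  = atan2(0.42832, -0.78759) = 151.461° → normalised to [0°, 360°): 151.461°.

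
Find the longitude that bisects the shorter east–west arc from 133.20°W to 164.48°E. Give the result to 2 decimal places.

Signed shortest Δλ from -133.20° to +164.48° is -62.32°.
Midpoint longitude = -133.20° + (-62.32°)/2 = -133.20° − 31.16° = -164.36°.
(The naïve average (-133.20 + +164.48)/2 = 15.64° is on the wrong side of the globe.)

164.36°W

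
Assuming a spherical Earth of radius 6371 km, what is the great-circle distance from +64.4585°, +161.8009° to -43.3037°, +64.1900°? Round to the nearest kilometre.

14603 km

Δλ = 64.1900 − 161.8009 = -97.6109°.
Δφ = -43.3037 − 64.4585 = -107.7622°.
a = sin²(Δφ/2) + cos φ₁ · cos φ₂ · sin²(Δλ/2) = 0.830198.
c = 2·atan2(√a, √(1−a)) = 2.29214 rad → d = 6371·c ≈ 14603.23 km.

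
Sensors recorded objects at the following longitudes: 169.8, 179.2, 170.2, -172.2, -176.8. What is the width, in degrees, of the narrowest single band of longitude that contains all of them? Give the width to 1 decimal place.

18.0°

Sort the longitudes: -176.8°, -172.2°, +169.8°, +170.2°, +179.2°.
Eastward gaps between consecutive values (wrapping around): 4.6°, 342.0°, 0.4°, 9.0°, 4.0°.
Largest gap = 342.0° ⇒ minimal covering band is its complement: 360° − 342.0° = 18.0°.
Band runs from +169.8° eastward to -172.2°, crossing the antimeridian.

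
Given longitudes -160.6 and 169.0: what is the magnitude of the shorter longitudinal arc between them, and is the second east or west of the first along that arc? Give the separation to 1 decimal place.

30.4° west

Raw difference: 169.0 − -160.6 = 329.6°.
Normalise into (−180°, 180°]: 329.6° − 360° = -30.4°.
Negative ⇒ the second point lies to the west; separation 30.4°.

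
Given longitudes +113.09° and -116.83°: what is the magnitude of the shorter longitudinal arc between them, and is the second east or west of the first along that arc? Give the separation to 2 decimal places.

130.08° east

Raw difference: -116.83 − 113.09 = -229.92°.
Normalise into (−180°, 180°]: -229.92° + 360° = 130.08°.
Positive ⇒ the second point lies to the east; separation 130.08°.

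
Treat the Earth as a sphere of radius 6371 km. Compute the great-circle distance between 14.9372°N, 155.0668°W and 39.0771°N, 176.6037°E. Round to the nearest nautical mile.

2080 nmi

Δλ = 176.6037 − -155.0668 = 331.6705°; wrapped into (−180°, 180°]: -28.3295°.
Δφ = 39.0771 − 14.9372 = 24.1399°.
a = sin²(Δφ/2) + cos φ₁ · cos φ₂ · sin²(Δλ/2) = 0.088642.
c = 2·atan2(√a, √(1−a)) = 0.60462 rad → d = 6371·c ≈ 3852.05 km ≈ 2079.94 nmi.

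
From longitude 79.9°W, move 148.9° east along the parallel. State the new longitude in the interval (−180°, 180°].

69.0°E

Start at -79.9°; shift +148.9° → +69.0°.
+69.0° already lies in (−180°, 180°].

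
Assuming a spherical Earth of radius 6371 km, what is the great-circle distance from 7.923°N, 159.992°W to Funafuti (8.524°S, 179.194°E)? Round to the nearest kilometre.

Δλ = 179.194 − -159.992 = 339.186°; wrapped into (−180°, 180°]: -20.814°.
Δφ = -8.524 − 7.923 = -16.447°.
a = sin²(Δφ/2) + cos φ₁ · cos φ₂ · sin²(Δλ/2) = 0.052421.
c = 2·atan2(√a, √(1−a)) = 0.46201 rad → d = 6371·c ≈ 2943.47 km.

2943 km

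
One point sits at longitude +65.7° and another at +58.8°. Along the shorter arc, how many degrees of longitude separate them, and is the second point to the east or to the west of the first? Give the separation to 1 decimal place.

6.9° west

Raw difference: 58.8 − 65.7 = -6.9°.
Normalise into (−180°, 180°]: -6.9° stays -6.9°.
Negative ⇒ the second point lies to the west; separation 6.9°.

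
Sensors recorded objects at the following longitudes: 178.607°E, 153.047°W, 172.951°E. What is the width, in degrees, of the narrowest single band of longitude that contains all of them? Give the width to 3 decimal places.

34.002°

Sort the longitudes: -153.047°, +172.951°, +178.607°.
Eastward gaps between consecutive values (wrapping around): 325.998°, 5.656°, 28.346°.
Largest gap = 325.998° ⇒ minimal covering band is its complement: 360° − 325.998° = 34.002°.
Band runs from +172.951° eastward to -153.047°, crossing the antimeridian.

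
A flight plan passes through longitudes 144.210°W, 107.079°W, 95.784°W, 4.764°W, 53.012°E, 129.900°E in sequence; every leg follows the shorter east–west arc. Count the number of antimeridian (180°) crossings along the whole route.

Leg 1: -144.210° → -107.079°, shortest Δλ = 37.131° (east) — does not cross 180°.
Leg 2: -107.079° → -95.784°, shortest Δλ = 11.295° (east) — does not cross 180°.
Leg 3: -95.784° → -4.764°, shortest Δλ = 91.02° (east) — does not cross 180°.
Leg 4: -4.764° → +53.012°, shortest Δλ = 57.776° (east) — does not cross 180°.
Leg 5: +53.012° → +129.900°, shortest Δλ = 76.888° (east) — does not cross 180°.
Total crossings: 0.

0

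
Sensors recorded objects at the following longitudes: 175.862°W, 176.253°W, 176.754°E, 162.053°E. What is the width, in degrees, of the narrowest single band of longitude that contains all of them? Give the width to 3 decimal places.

22.085°

Sort the longitudes: -176.253°, -175.862°, +162.053°, +176.754°.
Eastward gaps between consecutive values (wrapping around): 0.391°, 337.915°, 14.701°, 6.993°.
Largest gap = 337.915° ⇒ minimal covering band is its complement: 360° − 337.915° = 22.085°.
Band runs from +162.053° eastward to -175.862°, crossing the antimeridian.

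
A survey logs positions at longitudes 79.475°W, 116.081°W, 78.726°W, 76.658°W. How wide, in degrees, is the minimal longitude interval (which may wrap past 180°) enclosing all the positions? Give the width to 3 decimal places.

Sort the longitudes: -116.081°, -79.475°, -78.726°, -76.658°.
Eastward gaps between consecutive values (wrapping around): 36.606°, 0.749°, 2.068°, 320.577°.
Largest gap = 320.577° ⇒ minimal covering band is its complement: 360° − 320.577° = 39.423°.
Band runs from -116.081° eastward to -76.658°.

39.423°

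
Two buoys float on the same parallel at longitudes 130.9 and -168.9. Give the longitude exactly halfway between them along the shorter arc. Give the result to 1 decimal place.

+161.0°

Signed shortest Δλ from +130.9° to -168.9° is +60.2°.
Midpoint longitude = +130.9° + (+60.2°)/2 = +130.9° + 30.1° = +161.0°.
(The naïve average (+130.9 + -168.9)/2 = -19.0° is on the wrong side of the globe.)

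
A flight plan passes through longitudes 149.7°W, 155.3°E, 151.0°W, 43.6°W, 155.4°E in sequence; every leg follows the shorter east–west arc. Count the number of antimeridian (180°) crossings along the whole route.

Leg 1: -149.7° → +155.3°, shortest Δλ = -55.0° (west) — crosses 180°.
Leg 2: +155.3° → -151.0°, shortest Δλ = 53.7° (east) — crosses 180°.
Leg 3: -151.0° → -43.6°, shortest Δλ = 107.4° (east) — does not cross 180°.
Leg 4: -43.6° → +155.4°, shortest Δλ = -161.0° (west) — crosses 180°.
Total crossings: 3.

3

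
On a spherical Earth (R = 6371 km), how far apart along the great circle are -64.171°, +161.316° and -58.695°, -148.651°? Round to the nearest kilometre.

Δλ = -148.651 − 161.316 = -309.967°; wrapped into (−180°, 180°]: 50.033°.
Δφ = -58.695 − -64.171 = 5.476°.
a = sin²(Δφ/2) + cos φ₁ · cos φ₂ · sin²(Δλ/2) = 0.042765.
c = 2·atan2(√a, √(1−a)) = 0.41660 rad → d = 6371·c ≈ 2654.15 km.

2654 km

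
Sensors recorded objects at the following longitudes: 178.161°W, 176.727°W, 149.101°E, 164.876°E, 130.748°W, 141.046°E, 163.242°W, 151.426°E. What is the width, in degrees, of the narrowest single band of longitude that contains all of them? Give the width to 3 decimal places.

88.206°

Sort the longitudes: -178.161°, -176.727°, -163.242°, -130.748°, +141.046°, +149.101°, +151.426°, +164.876°.
Eastward gaps between consecutive values (wrapping around): 1.434°, 13.485°, 32.494°, 271.794°, 8.055°, 2.325°, 13.450°, 16.963°.
Largest gap = 271.794° ⇒ minimal covering band is its complement: 360° − 271.794° = 88.206°.
Band runs from +141.046° eastward to -130.748°, crossing the antimeridian.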